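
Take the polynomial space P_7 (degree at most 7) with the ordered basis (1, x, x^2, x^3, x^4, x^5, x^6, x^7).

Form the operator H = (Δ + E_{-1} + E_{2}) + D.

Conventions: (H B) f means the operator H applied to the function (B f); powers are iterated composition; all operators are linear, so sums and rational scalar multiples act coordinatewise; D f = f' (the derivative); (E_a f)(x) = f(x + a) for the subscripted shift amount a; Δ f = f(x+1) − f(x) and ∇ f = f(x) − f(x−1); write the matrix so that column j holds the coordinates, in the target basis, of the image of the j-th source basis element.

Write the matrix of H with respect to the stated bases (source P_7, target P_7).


image of 1: 2
image of x: 2x + 3
image of x^2: 2x^2 + 6x + 6
image of x^3: 2x^3 + 9x^2 + 18x + 8
image of x^4: 2x^4 + 12x^3 + 36x^2 + 32x + 18
image of x^5: 2x^5 + 15x^4 + 60x^3 + 80x^2 + 90x + 32
image of x^6: 2x^6 + 18x^5 + 90x^4 + 160x^3 + 270x^2 + 192x + 66
image of x^7: 2x^7 + 21x^6 + 126x^5 + 280x^4 + 630x^3 + 672x^2 + 462x + 128
each image's coordinates form column j of the matrix

the matrix is [[2, 3, 6, 8, 18, 32, 66, 128]; [0, 2, 6, 18, 32, 90, 192, 462]; [0, 0, 2, 9, 36, 80, 270, 672]; [0, 0, 0, 2, 12, 60, 160, 630]; [0, 0, 0, 0, 2, 15, 90, 280]; [0, 0, 0, 0, 0, 2, 18, 126]; [0, 0, 0, 0, 0, 0, 2, 21]; [0, 0, 0, 0, 0, 0, 0, 2]] (rows listed top to bottom)


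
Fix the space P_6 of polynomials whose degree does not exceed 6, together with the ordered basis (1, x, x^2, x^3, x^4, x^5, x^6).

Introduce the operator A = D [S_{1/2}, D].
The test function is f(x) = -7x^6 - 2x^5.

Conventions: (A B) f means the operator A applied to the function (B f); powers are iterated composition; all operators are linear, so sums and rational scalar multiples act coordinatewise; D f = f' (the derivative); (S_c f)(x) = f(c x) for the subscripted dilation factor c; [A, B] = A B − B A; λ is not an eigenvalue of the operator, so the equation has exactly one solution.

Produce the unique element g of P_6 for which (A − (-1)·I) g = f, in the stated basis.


write g with unknown coordinates in the stated basis and equate coefficients in (A − (-1)·I) g = f
solving from the highest basis element down gives g = -7x^6 - 2x^5 + (105/32)x^4 + (5/4)x^3 - (315/128)x^2 - (15/16)x + 315/256
check: A g = -(105/32)x^4 - (5/4)x^3 + (315/128)x^2 + (15/16)x - 315/256
so A g − (-1)·g = -7x^6 - 2x^5 = f ✓

the image equals g(x) = -7x^6 - 2x^5 + (105/32)x^4 + (5/4)x^3 - (315/128)x^2 - (15/16)x + 315/256


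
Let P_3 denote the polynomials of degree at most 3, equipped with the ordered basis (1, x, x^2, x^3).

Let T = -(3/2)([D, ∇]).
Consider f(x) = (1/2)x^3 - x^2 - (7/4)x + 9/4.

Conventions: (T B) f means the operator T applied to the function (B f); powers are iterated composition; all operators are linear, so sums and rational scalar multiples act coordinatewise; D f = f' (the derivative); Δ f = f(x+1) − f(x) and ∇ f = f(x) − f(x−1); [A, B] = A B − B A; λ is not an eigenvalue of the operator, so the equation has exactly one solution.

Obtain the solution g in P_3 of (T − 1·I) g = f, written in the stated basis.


write g with unknown coordinates in the stated basis and equate coefficients in (T − 1·I) g = f
solving from the highest basis element down gives g = -(1/2)x^3 + x^2 + (7/4)x - 9/4
check: T g = 0
so T g − 1·g = (1/2)x^3 - x^2 - (7/4)x + 9/4 = f ✓

the image equals g(x) = -(1/2)x^3 + x^2 + (7/4)x - 9/4


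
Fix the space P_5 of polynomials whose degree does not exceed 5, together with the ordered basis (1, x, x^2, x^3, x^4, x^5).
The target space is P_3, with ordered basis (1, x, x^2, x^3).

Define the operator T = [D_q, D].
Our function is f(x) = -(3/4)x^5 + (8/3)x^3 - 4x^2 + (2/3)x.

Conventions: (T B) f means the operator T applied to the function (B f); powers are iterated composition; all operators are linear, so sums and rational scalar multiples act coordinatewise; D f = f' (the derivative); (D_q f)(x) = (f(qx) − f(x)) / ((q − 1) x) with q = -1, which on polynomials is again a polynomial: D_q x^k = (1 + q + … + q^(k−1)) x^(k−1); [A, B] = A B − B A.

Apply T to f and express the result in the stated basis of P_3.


the image equals g(x) = 3x^3 - (16/3)x - 8

D f = -(15/4)x^4 + 8x^2 - 8x + 2/3
D_q D f = -8
D_q f = -(3/4)x^4 + (8/3)x^2 + 2/3
D D_q f = -3x^3 + (16/3)x
[D_q, D] f = 3x^3 - (16/3)x - 8


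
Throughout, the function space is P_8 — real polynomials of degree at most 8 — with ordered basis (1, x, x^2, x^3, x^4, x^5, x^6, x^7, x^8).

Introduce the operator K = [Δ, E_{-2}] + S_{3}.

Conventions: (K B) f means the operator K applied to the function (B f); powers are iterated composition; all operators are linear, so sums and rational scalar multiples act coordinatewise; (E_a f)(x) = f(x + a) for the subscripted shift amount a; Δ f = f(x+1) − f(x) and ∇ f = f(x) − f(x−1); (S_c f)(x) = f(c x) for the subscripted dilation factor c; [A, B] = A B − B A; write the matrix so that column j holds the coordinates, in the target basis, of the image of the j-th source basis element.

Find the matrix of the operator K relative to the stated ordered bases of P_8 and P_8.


the matrix is [[1, 0, 0, 0, 0, 0, 0, 0, 0]; [0, 3, 0, 0, 0, 0, 0, 0, 0]; [0, 0, 9, 0, 0, 0, 0, 0, 0]; [0, 0, 0, 27, 0, 0, 0, 0, 0]; [0, 0, 0, 0, 81, 0, 0, 0, 0]; [0, 0, 0, 0, 0, 243, 0, 0, 0]; [0, 0, 0, 0, 0, 0, 729, 0, 0]; [0, 0, 0, 0, 0, 0, 0, 2187, 0]; [0, 0, 0, 0, 0, 0, 0, 0, 6561]] (rows listed top to bottom)

image of 1: 1
image of x: 3x
image of x^2: 9x^2
image of x^3: 27x^3
image of x^4: 81x^4
image of x^5: 243x^5
image of x^6: 729x^6
image of x^7: 2187x^7
image of x^8: 6561x^8
each image's coordinates form column j of the matrix


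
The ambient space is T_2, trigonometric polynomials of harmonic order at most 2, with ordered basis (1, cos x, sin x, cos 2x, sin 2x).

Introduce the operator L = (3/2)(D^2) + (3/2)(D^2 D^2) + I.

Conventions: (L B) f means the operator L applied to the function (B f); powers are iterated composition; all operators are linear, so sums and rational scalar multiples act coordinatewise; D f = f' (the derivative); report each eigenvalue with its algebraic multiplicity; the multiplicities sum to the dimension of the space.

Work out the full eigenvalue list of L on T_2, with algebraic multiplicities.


image of 1: 1
image of cos x: cos x
image of sin x: sin x
image of cos 2x: 19cos 2x
image of sin 2x: 19sin 2x
the matrix is diagonal; its diagonal is (1, 1, 1, 19, 19)
for a triangular matrix the eigenvalues are the diagonal entries, with algebraic multiplicity their repetition count

λ = 1 (multiplicity 3), λ = 19 (multiplicity 2)


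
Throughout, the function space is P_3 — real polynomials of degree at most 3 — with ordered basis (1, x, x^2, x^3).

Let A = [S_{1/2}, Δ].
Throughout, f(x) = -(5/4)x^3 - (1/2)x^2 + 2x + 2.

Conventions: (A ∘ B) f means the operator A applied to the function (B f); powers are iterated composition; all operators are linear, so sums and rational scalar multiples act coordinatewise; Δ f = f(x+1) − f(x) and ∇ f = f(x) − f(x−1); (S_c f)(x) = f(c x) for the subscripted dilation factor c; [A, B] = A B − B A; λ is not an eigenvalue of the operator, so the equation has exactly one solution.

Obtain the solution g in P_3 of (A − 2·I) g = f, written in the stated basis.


write g with unknown coordinates in the stated basis and equate coefficients in (A − 2·I) g = f
solving from the highest basis element down gives g = (5/8)x^3 + (47/128)x^2 - (285/512)x - 1491/2048
check: A g = (15/64)x^2 + (227/256)x + 557/1024
so A g − 2·g = -(5/4)x^3 - (1/2)x^2 + 2x + 2 = f ✓

the image equals g(x) = (5/8)x^3 + (47/128)x^2 - (285/512)x - 1491/2048


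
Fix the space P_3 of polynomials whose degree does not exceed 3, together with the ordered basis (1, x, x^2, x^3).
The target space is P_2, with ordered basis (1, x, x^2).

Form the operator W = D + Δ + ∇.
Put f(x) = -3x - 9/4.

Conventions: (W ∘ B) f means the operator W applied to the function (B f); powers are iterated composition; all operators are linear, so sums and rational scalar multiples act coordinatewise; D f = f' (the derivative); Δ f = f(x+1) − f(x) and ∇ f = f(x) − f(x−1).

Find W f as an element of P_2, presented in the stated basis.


g(x) = -9

D f = -3
Δ f = -3
∇ f = -3
(D + Δ + ∇) f = -9


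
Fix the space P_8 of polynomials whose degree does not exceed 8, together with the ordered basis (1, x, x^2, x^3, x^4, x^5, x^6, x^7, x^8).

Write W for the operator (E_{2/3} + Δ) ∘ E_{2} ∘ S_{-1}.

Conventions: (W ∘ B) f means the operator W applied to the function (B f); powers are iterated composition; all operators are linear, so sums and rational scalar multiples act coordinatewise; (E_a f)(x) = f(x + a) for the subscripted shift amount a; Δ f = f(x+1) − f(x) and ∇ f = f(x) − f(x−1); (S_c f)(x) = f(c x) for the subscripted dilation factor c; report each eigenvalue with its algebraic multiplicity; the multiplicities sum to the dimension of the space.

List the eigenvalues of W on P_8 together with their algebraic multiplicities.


λ = -1 (multiplicity 4), λ = 1 (multiplicity 5)

image of 1: 1
image of x: -x - 11/3
image of x^2: x^2 + (22/3)x + 109/9
image of x^3: -x^3 - 11x^2 - (109/3)x - 1025/27
image of x^4: x^4 + (44/3)x^3 + (218/3)x^2 + (4100/27)x + 9361/81
image of x^5: -x^5 - (55/3)x^4 - (1090/9)x^3 - (10250/27)x^2 - (46805/81)x - 84041/243
image of x^6: x^6 + 22x^5 + (545/3)x^4 + (20500/27)x^3 + (46805/27)x^2 + (168082/81)x + 746929/729
image of x^7: -x^7 - (77/3)x^6 - (763/3)x^5 - (35875/27)x^4 - (327635/81)x^3 - (588287/81)x^2 - (5228503/729)x - 6600185/2187
image of x^8: x^8 + (88/3)x^7 + (3052/9)x^6 + (57400/27)x^5 + (655270/81)x^4 + (4706296/243)x^3 + (20914012/729)x^2 + (52801480/2187)x + 58144321/6561
the matrix is upper triangular; its diagonal is (1, -1, 1, -1, 1, -1, 1, -1, 1)
for a triangular matrix the eigenvalues are the diagonal entries, with algebraic multiplicity their repetition count


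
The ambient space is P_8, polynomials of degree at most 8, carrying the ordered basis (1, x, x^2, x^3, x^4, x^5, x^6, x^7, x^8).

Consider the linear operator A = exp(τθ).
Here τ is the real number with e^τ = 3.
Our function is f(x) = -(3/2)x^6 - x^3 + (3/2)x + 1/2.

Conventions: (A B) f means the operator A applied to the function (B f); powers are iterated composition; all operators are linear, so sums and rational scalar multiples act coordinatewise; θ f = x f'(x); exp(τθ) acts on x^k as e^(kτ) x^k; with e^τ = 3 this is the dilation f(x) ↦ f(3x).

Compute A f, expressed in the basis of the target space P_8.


exp(τθ) x^k = e^(kτ) x^k; with e^τ = 3 this sends x^k to 3^k x^k
x ↦ 3 x
x^3 ↦ 27 x^3
x^6 ↦ 729 x^6
applying this coordinatewise to f: exp(τθ) f = -(2187/2)x^6 - 27x^3 + (9/2)x + 1/2

the result is g(x) = -(2187/2)x^6 - 27x^3 + (9/2)x + 1/2


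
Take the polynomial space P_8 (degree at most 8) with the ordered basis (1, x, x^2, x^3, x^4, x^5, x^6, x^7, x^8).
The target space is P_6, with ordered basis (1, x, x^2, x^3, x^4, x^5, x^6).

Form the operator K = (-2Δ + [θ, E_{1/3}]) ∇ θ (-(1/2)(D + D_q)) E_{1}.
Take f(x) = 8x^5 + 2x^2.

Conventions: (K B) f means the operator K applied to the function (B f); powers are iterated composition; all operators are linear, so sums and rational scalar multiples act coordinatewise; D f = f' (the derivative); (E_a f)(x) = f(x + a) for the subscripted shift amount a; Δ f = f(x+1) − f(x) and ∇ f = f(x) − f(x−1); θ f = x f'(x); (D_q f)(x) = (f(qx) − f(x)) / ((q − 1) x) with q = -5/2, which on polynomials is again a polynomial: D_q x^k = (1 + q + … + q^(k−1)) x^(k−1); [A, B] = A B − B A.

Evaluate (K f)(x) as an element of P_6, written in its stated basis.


E_{1} f = 8x^5 + 40x^4 + 80x^3 + 82x^2 + 44x + 10
D E_{1} f = 40x^4 + 160x^3 + 240x^2 + 164x + 44
D_q E_{1} f = (451/2)x^4 - 435x^3 + 380x^2 - 123x + 44
(D + D_q) E_{1} f = (531/2)x^4 - 275x^3 + 620x^2 + 41x + 88
(-(1/2)(D + D_q)) E_{1} f = -(531/4)x^4 + (275/2)x^3 - 310x^2 - (41/2)x - 44
θ (-(1/2)(D + D_q)) E_{1} f = -531x^4 + (825/2)x^3 - 620x^2 - (41/2)x
∇ θ (-(1/2)(D + D_q)) E_{1} f = -2124x^3 + (8847/2)x^2 - (9203/2)x + 1543
Δ ∇ θ (-(1/2)(D + D_q)) E_{1} f = -6372x^2 + 2475x - 2302
(-2Δ) ∇ θ (-(1/2)(D + D_q)) E_{1} f = 12744x^2 - 4950x + 4604
E_{1/3} ∇ θ (-(1/2)(D + D_q)) E_{1} f = -2124x^3 + (4599/2)x^2 - (4721/2)x + 422
θ E_{1/3} ∇ θ (-(1/2)(D + D_q)) E_{1} f = -6372x^3 + 4599x^2 - (4721/2)x
θ ∇ θ (-(1/2)(D + D_q)) E_{1} f = -6372x^3 + 8847x^2 - (9203/2)x
E_{1/3} θ ∇ θ (-(1/2)(D + D_q)) E_{1} f = -6372x^3 + 2475x^2 - (1655/2)x - 4721/6
[θ, E_{1/3}] ∇ θ (-(1/2)(D + D_q)) E_{1} f = 2124x^2 - 1533x + 4721/6
(-2Δ + [θ, E_{1/3}]) ∇ θ (-(1/2)(D + D_q)) E_{1} f = 14868x^2 - 6483x + 32345/6

the image equals g(x) = 14868x^2 - 6483x + 32345/6


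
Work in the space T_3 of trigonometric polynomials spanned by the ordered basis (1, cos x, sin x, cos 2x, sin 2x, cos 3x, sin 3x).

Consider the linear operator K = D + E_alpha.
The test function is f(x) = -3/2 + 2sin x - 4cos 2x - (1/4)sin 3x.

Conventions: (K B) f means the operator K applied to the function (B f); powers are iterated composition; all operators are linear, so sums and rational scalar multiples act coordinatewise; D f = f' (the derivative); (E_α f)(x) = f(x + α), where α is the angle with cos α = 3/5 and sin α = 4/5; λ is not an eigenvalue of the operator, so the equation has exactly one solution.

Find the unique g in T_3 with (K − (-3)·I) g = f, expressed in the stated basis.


the result is g(x) = -3/8 - (2/9)cos x + (4/9)sin x - (68/101)cos 2x - (74/101)sin 2x + (419/7748)cos 3x - (129/3874)sin 3x

write g with unknown coordinates in the stated basis and equate coefficients in (K − (-3)·I) g = f
solving from the highest basis element down gives g = -3/8 - (2/9)cos x + (4/9)sin x - (68/101)cos 2x - (74/101)sin 2x + (419/7748)cos 3x - (129/3874)sin 3x
check: K g = -3/8 + (2/3)cos x + (2/3)sin x - (200/101)cos 2x + (222/101)sin 2x - (1257/7748)cos 3x - (1163/7748)sin 3x
so K g − (-3)·g = -3/2 + 2sin x - 4cos 2x - (1/4)sin 3x = f ✓


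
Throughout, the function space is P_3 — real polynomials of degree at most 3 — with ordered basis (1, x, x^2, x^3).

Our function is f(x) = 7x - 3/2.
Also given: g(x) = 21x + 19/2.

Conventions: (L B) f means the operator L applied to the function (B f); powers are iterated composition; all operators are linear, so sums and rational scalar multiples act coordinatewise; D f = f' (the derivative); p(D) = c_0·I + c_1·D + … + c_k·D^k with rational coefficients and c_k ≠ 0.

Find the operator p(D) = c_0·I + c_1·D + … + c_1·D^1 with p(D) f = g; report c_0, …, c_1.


p(D) = 3·I + 2·D, i.e. c_0 = 3, c_1 = 2

D^0 f = 7x - 3/2
D^1 f = 7
matching coefficients of g against c_0 f + c_1 Df + … from the top degree down determines the c_i
solution: c_0 = 3, c_1 = 2


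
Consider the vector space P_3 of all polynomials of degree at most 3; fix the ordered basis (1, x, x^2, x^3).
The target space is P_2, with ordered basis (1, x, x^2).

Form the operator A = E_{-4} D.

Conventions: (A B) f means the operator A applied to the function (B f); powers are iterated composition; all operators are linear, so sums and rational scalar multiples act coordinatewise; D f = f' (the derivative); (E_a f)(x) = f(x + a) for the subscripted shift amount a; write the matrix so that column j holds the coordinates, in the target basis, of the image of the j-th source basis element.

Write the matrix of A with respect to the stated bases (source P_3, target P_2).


image of 1: 0
image of x: 1
image of x^2: 2x - 8
image of x^3: 3x^2 - 24x + 48
each image's coordinates form column j of the matrix

the matrix is [[0, 1, -8, 48]; [0, 0, 2, -24]; [0, 0, 0, 3]] (rows listed top to bottom)


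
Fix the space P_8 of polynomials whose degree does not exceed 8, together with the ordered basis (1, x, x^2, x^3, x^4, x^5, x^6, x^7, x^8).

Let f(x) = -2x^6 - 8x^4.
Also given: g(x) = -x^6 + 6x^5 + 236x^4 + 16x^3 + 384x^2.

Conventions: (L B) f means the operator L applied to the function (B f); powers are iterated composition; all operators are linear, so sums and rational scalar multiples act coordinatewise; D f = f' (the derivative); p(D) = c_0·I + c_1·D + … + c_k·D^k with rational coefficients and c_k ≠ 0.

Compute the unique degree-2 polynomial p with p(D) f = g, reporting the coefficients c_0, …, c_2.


D^0 f = -2x^6 - 8x^4
D^1 f = -12x^5 - 32x^3
D^2 f = -60x^4 - 96x^2
matching coefficients of g against c_0 f + c_1 Df + … from the top degree down determines the c_i
solution: c_0 = 1/2, c_1 = -1/2, c_2 = -4

p(D) = (1/2)·I − (1/2)·D − 4·D^2, i.e. c_0 = 1/2, c_1 = -1/2, c_2 = -4


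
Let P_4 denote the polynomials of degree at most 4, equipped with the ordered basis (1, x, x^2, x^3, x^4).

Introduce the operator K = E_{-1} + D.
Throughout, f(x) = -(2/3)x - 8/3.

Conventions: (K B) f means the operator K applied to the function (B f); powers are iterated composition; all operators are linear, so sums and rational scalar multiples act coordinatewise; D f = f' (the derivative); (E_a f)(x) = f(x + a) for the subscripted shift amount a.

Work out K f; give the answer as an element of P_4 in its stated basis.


g(x) = -(2/3)x - 8/3

E_{-1} f = -(2/3)x - 2
D f = -2/3
(E_{-1} + D) f = -(2/3)x - 8/3


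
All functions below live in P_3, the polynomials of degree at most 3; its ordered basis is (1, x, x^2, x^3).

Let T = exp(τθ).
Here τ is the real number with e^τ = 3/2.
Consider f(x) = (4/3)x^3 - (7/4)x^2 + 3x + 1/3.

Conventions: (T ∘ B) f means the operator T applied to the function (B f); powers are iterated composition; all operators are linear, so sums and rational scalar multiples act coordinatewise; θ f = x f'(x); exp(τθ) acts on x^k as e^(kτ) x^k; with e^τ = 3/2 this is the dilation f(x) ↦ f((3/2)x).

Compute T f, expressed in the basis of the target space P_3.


the result is g(x) = (9/2)x^3 - (63/16)x^2 + (9/2)x + 1/3

exp(τθ) x^k = e^(kτ) x^k; with e^τ = 3/2 this sends x^k to (3/2)^k x^k
x ↦ 3/2 x
x^2 ↦ 9/4 x^2
x^3 ↦ 27/8 x^3
applying this coordinatewise to f: exp(τθ) f = (9/2)x^3 - (63/16)x^2 + (9/2)x + 1/3


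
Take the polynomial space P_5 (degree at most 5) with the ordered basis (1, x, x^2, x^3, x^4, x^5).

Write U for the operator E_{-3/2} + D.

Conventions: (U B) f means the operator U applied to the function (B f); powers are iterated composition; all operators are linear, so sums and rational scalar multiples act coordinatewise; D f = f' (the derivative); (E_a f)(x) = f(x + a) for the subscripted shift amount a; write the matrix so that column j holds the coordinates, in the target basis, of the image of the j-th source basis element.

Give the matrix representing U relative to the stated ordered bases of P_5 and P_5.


the matrix is [[1, -1/2, 9/4, -27/8, 81/16, -243/32]; [0, 1, -1, 27/4, -27/2, 405/16]; [0, 0, 1, -3/2, 27/2, -135/4]; [0, 0, 0, 1, -2, 45/2]; [0, 0, 0, 0, 1, -5/2]; [0, 0, 0, 0, 0, 1]] (rows listed top to bottom)

image of 1: 1
image of x: x - 1/2
image of x^2: x^2 - x + 9/4
image of x^3: x^3 - (3/2)x^2 + (27/4)x - 27/8
image of x^4: x^4 - 2x^3 + (27/2)x^2 - (27/2)x + 81/16
image of x^5: x^5 - (5/2)x^4 + (45/2)x^3 - (135/4)x^2 + (405/16)x - 243/32
each image's coordinates form column j of the matrix


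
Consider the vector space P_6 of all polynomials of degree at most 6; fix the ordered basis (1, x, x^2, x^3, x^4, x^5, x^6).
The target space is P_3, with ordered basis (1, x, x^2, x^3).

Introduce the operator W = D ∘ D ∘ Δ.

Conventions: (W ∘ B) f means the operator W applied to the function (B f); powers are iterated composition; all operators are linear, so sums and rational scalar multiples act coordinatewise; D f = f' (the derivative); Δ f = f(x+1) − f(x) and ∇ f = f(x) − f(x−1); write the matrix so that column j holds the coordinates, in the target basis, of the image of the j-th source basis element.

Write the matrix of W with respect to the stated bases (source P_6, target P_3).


image of 1: 0
image of x: 0
image of x^2: 0
image of x^3: 6
image of x^4: 24x + 12
image of x^5: 60x^2 + 60x + 20
image of x^6: 120x^3 + 180x^2 + 120x + 30
each image's coordinates form column j of the matrix

the matrix is [[0, 0, 0, 6, 12, 20, 30]; [0, 0, 0, 0, 24, 60, 120]; [0, 0, 0, 0, 0, 60, 180]; [0, 0, 0, 0, 0, 0, 120]] (rows listed top to bottom)


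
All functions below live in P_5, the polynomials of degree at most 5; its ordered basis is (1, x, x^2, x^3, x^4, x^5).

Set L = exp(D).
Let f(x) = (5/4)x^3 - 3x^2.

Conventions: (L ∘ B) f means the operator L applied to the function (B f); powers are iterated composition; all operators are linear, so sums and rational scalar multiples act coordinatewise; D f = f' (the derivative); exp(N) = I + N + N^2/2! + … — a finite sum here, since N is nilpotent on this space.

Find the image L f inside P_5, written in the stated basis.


g(x) = (5/4)x^3 + (3/4)x^2 - (9/4)x - 7/4

order-1 term: (15/4)x^2 - 6x
order-2 term: (15/4)x - 3
order-3 term: 5/4
the series for exp(D) f terminates at order 3
exp(D) f = (5/4)x^3 + (3/4)x^2 - (9/4)x - 7/4


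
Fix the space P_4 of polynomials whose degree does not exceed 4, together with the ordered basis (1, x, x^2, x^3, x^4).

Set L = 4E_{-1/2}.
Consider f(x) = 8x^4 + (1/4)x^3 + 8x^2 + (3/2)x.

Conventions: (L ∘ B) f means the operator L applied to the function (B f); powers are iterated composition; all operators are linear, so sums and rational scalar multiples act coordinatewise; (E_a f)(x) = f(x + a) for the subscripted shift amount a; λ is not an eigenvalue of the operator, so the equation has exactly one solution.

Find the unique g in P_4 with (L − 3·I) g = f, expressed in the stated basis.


write g with unknown coordinates in the stated basis and equate coefficients in (L − 3·I) g = f
solving from the highest basis element down gives g = 8x^4 + (257/4)x^3 + (691/2)x^2 + (4827/4)x + 16785/8
check: L g = 32x^4 + 193x^3 + (2089/2)x^2 + (14487/4)x + 50355/8
so L g − 3·g = 8x^4 + (1/4)x^3 + 8x^2 + (3/2)x = f ✓

the result is g(x) = 8x^4 + (257/4)x^3 + (691/2)x^2 + (4827/4)x + 16785/8


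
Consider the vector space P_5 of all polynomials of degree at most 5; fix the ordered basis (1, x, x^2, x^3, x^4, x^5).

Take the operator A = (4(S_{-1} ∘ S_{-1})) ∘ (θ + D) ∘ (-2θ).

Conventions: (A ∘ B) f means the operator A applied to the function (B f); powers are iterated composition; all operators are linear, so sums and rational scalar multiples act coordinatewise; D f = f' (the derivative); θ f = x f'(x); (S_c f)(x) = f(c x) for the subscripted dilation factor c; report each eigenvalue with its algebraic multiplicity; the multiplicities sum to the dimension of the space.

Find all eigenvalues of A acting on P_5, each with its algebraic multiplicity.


image of 1: 0
image of x: -8x - 8
image of x^2: -32x^2 - 32x
image of x^3: -72x^3 - 72x^2
image of x^4: -128x^4 - 128x^3
image of x^5: -200x^5 - 200x^4
the matrix is upper triangular; its diagonal is (0, -8, -32, -72, -128, -200)
for a triangular matrix the eigenvalues are the diagonal entries, with algebraic multiplicity their repetition count

λ = -200 (multiplicity 1), λ = -128 (multiplicity 1), λ = -72 (multiplicity 1), λ = -32 (multiplicity 1), λ = -8 (multiplicity 1), λ = 0 (multiplicity 1)


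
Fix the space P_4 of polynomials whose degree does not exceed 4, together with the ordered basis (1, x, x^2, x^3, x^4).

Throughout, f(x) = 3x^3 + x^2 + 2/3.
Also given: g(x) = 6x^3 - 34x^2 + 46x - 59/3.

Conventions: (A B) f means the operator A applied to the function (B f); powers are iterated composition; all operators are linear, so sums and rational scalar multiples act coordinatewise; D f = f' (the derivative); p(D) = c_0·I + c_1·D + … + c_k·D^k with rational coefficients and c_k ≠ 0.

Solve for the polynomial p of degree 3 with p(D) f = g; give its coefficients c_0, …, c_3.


D^0 f = 3x^3 + x^2 + 2/3
D^1 f = 9x^2 + 2x
D^2 f = 18x + 2
D^3 f = 18
matching coefficients of g against c_0 f + c_1 Df + … from the top degree down determines the c_i
solution: c_0 = 2, c_1 = -4, c_2 = 3, c_3 = -3/2

p(D) = 2·I − 4·D + 3·D^2 − (3/2)·D^3, i.e. c_0 = 2, c_1 = -4, c_2 = 3, c_3 = -3/2


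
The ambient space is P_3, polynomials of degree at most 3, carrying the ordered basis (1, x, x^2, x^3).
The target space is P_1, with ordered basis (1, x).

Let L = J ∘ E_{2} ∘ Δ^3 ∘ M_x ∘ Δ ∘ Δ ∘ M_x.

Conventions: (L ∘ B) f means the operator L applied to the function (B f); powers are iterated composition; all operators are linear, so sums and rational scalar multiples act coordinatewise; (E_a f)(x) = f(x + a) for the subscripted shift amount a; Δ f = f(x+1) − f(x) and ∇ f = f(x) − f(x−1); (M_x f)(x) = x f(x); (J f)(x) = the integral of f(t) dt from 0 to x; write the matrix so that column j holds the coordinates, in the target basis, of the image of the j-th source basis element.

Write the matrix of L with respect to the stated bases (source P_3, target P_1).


image of 1: 0
image of x: 0
image of x^2: 0
image of x^3: 72x
each image's coordinates form column j of the matrix

the matrix is [[0, 0, 0, 0]; [0, 0, 0, 72]] (rows listed top to bottom)


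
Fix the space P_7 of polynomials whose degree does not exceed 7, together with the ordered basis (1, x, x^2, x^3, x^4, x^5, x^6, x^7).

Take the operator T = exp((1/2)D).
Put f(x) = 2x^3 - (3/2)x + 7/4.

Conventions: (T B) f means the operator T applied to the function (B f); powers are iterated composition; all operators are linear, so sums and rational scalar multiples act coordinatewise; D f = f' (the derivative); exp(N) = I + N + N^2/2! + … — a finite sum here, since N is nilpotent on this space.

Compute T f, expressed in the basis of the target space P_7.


order-1 term: 3x^2 - 3/4
order-2 term: (3/2)x
order-3 term: 1/4
the series for exp((1/2)D) f terminates at order 3
exp((1/2)D) f = 2x^3 + 3x^2 + 5/4

the image equals g(x) = 2x^3 + 3x^2 + 5/4


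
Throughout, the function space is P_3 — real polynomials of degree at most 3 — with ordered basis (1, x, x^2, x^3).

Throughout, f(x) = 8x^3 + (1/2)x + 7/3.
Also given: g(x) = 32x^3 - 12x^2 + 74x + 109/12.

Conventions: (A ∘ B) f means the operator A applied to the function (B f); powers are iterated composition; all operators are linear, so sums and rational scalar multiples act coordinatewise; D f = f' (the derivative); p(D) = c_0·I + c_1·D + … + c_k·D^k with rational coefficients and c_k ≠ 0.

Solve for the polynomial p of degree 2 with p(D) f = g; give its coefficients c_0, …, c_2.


p(D) = 4·I − (1/2)·D + (3/2)·D^2, i.e. c_0 = 4, c_1 = -1/2, c_2 = 3/2

D^0 f = 8x^3 + (1/2)x + 7/3
D^1 f = 24x^2 + 1/2
D^2 f = 48x
matching coefficients of g against c_0 f + c_1 Df + … from the top degree down determines the c_i
solution: c_0 = 4, c_1 = -1/2, c_2 = 3/2


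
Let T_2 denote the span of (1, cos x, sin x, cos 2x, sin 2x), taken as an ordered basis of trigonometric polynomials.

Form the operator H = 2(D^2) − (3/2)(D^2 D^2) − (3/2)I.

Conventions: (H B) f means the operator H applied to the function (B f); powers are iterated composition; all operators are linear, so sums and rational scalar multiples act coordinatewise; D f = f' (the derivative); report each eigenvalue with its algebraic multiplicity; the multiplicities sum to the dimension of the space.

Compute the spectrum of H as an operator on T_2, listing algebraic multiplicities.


λ = -67/2 (multiplicity 2), λ = -5 (multiplicity 2), λ = -3/2 (multiplicity 1)

image of 1: -3/2
image of cos x: -5cos x
image of sin x: -5sin x
image of cos 2x: -(67/2)cos 2x
image of sin 2x: -(67/2)sin 2x
the matrix is diagonal; its diagonal is (-3/2, -5, -5, -67/2, -67/2)
for a triangular matrix the eigenvalues are the diagonal entries, with algebraic multiplicity their repetition count


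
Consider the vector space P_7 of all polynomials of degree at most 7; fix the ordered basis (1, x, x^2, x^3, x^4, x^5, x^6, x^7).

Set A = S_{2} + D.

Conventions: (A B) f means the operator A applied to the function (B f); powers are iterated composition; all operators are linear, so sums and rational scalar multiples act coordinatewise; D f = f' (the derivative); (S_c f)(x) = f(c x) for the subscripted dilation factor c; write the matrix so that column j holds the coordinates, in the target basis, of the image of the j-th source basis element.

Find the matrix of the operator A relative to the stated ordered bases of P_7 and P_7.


image of 1: 1
image of x: 2x + 1
image of x^2: 4x^2 + 2x
image of x^3: 8x^3 + 3x^2
image of x^4: 16x^4 + 4x^3
image of x^5: 32x^5 + 5x^4
image of x^6: 64x^6 + 6x^5
image of x^7: 128x^7 + 7x^6
each image's coordinates form column j of the matrix

the matrix is [[1, 1, 0, 0, 0, 0, 0, 0]; [0, 2, 2, 0, 0, 0, 0, 0]; [0, 0, 4, 3, 0, 0, 0, 0]; [0, 0, 0, 8, 4, 0, 0, 0]; [0, 0, 0, 0, 16, 5, 0, 0]; [0, 0, 0, 0, 0, 32, 6, 0]; [0, 0, 0, 0, 0, 0, 64, 7]; [0, 0, 0, 0, 0, 0, 0, 128]] (rows listed top to bottom)


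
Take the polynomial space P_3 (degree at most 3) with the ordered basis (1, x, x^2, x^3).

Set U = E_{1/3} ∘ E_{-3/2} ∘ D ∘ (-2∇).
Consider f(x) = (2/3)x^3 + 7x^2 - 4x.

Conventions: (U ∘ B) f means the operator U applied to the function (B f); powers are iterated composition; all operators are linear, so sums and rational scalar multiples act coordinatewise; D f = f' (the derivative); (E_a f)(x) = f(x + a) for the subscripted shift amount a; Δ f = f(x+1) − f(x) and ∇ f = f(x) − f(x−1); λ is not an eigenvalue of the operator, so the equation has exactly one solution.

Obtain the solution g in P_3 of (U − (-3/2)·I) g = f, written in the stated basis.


write g with unknown coordinates in the stated basis and equate coefficients in (U − (-3/2)·I) g = f
solving from the highest basis element down gives g = (4/9)x^3 + (14/3)x^2 + (8/9)x + 176/27
check: U g = -(16/3)x - 88/9
so U g − (-3/2)·g = (2/3)x^3 + 7x^2 - 4x = f ✓

g(x) = (4/9)x^3 + (14/3)x^2 + (8/9)x + 176/27


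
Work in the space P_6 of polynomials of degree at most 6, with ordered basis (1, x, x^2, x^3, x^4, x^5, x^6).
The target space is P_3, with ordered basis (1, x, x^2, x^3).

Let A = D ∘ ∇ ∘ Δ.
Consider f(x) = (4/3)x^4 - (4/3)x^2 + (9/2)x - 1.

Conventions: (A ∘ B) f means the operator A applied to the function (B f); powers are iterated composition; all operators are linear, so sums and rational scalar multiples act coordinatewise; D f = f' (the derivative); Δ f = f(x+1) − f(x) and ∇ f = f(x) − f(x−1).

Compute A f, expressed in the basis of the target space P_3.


Δ f = (16/3)x^3 + 8x^2 + (8/3)x + 9/2
∇ Δ f = 16x^2
D ∇ Δ f = 32x

the result is g(x) = 32x


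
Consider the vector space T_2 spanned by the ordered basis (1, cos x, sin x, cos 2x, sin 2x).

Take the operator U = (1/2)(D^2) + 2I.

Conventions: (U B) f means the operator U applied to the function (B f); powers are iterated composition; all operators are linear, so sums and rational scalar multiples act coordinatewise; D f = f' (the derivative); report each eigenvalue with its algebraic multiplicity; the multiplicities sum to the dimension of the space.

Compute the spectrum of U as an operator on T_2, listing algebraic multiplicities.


image of 1: 2
image of cos x: (3/2)cos x
image of sin x: (3/2)sin x
image of cos 2x: 0
image of sin 2x: 0
the matrix is diagonal; its diagonal is (2, 3/2, 3/2, 0, 0)
for a triangular matrix the eigenvalues are the diagonal entries, with algebraic multiplicity their repetition count

λ = 0 (multiplicity 2), λ = 3/2 (multiplicity 2), λ = 2 (multiplicity 1)


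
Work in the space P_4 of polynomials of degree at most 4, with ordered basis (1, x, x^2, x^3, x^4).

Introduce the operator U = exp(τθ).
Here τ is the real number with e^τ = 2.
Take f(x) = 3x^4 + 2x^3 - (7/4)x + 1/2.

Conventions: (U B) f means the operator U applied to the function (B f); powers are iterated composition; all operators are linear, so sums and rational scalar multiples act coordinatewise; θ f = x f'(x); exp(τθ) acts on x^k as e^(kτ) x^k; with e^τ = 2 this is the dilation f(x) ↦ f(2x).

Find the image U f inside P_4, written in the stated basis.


g(x) = 48x^4 + 16x^3 - (7/2)x + 1/2

exp(τθ) x^k = e^(kτ) x^k; with e^τ = 2 this sends x^k to 2^k x^k
x ↦ 2 x
x^3 ↦ 8 x^3
x^4 ↦ 16 x^4
applying this coordinatewise to f: exp(τθ) f = 48x^4 + 16x^3 - (7/2)x + 1/2


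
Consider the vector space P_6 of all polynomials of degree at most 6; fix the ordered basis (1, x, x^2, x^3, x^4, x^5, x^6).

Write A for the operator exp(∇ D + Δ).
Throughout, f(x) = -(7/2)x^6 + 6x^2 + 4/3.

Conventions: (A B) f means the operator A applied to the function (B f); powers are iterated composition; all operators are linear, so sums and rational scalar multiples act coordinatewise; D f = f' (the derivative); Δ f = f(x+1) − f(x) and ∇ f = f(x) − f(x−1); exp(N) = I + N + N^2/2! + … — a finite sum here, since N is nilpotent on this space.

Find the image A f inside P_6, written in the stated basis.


the result is g(x) = -(7/2)x^6 - 21x^5 - 210x^4 - 560x^3 - (4503/2)x^2 - 2235x - 16207/6

order-1 term: -21x^5 - (315/2)x^4 + 140x^3 - (525/2)x^2 + 96x - 13/2
order-2 term: -(105/2)x^4 - 630x^3 - (1995/2)x^2 + 735x - 1675/2
order-3 term: -70x^3 - 945x^2 - 2415x - 420
order-4 term: -(105/2)x^2 - 630x - 2555/2
order-5 term: -21x - 315/2
order-6 term: -7/2
the series for exp(∇ D + Δ) f terminates at order 6
exp(∇ D + Δ) f = -(7/2)x^6 - 21x^5 - 210x^4 - 560x^3 - (4503/2)x^2 - 2235x - 16207/6


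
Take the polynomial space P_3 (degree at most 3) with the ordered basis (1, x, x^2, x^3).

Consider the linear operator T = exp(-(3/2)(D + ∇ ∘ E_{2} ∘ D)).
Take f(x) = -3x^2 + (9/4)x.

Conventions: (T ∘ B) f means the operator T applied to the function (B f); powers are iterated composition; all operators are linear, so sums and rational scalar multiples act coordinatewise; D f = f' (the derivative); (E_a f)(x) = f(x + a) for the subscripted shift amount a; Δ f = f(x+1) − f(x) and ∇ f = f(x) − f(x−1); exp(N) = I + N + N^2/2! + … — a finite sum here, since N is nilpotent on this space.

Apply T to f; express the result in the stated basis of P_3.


g(x) = -3x^2 + (45/4)x - 9/8

order-1 term: 9x + 45/8
order-2 term: -27/4
the series for exp(-(3/2)(D + ∇ ∘ E_{2} ∘ D)) f terminates at order 2
exp(-(3/2)(D + ∇ ∘ E_{2} ∘ D)) f = -3x^2 + (45/4)x - 9/8


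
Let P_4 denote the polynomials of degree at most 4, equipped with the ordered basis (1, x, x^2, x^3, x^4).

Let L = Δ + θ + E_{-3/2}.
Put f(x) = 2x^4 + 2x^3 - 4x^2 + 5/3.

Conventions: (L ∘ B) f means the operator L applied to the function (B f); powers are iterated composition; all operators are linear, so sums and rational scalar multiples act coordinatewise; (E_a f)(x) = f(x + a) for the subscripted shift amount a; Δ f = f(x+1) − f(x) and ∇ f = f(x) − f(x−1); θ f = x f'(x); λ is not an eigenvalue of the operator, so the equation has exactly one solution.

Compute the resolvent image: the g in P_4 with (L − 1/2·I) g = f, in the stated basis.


g(x) = (4/9)x^4 + (52/63)x^3 - (32/7)x^2 - (1058/189)x + 1403/54

write g with unknown coordinates in the stated basis and equate coefficients in (L − 1/2·I) g = f
solving from the highest basis element down gives g = (4/9)x^4 + (52/63)x^3 - (32/7)x^2 - (1058/189)x + 1403/54
check: L g = (20/9)x^4 + (152/63)x^3 - (44/7)x^2 - (529/189)x + 1583/108
so L g − 1/2·g = 2x^4 + 2x^3 - 4x^2 + 5/3 = f ✓


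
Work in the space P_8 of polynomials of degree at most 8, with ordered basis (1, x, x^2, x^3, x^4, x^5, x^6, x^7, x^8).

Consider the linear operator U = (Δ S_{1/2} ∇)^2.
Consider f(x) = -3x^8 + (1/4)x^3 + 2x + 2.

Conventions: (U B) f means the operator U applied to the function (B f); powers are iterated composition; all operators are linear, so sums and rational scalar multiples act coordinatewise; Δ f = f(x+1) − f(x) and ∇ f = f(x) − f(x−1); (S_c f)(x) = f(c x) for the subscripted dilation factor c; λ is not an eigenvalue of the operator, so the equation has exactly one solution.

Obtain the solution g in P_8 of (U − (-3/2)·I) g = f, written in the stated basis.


write g with unknown coordinates in the stated basis and equate coefficients in (U − (-3/2)·I) g = f
solving from the highest basis element down gives g = -2x^8 + (35/64)x^4 - (299/96)x^3 + (455/32)x^2 - (5099/192)x + 2375/96
check: U g = -(105/128)x^4 + (315/64)x^3 - (1365/64)x^2 + (5355/128)x - 2247/64
so U g − (-3/2)·g = -3x^8 + (1/4)x^3 + 2x + 2 = f ✓

the result is g(x) = -2x^8 + (35/64)x^4 - (299/96)x^3 + (455/32)x^2 - (5099/192)x + 2375/96


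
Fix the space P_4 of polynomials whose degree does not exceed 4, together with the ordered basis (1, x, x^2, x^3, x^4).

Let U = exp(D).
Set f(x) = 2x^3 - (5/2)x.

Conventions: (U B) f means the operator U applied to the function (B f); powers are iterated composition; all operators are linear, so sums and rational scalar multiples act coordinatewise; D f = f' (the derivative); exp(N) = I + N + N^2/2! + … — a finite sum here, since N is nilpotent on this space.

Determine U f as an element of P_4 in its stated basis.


the image equals g(x) = 2x^3 + 6x^2 + (7/2)x - 1/2

order-1 term: 6x^2 - 5/2
order-2 term: 6x
order-3 term: 2
the series for exp(D) f terminates at order 3
exp(D) f = 2x^3 + 6x^2 + (7/2)x - 1/2


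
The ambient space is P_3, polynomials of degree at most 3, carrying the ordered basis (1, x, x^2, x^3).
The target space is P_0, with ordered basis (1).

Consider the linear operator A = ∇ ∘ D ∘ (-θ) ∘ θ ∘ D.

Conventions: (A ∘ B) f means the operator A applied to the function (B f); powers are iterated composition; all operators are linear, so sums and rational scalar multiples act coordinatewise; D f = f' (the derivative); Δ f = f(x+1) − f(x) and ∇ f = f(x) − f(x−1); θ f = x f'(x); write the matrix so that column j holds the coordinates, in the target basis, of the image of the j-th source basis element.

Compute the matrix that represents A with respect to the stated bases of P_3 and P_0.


the matrix is [[0, 0, 0, -24]] (rows listed top to bottom)

image of 1: 0
image of x: 0
image of x^2: 0
image of x^3: -24
each image's coordinates form column j of the matrix


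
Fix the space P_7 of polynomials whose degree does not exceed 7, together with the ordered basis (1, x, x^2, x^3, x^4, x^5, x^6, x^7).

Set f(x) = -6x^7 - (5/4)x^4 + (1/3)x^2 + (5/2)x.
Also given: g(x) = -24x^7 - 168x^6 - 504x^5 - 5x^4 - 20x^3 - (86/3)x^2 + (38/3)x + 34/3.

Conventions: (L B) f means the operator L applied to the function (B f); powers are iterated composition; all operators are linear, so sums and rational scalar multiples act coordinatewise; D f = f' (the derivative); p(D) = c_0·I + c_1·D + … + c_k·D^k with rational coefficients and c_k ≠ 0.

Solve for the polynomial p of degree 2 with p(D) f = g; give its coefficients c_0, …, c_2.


c_0 = 4, c_1 = 4, c_2 = 2

D^0 f = -6x^7 - (5/4)x^4 + (1/3)x^2 + (5/2)x
D^1 f = -42x^6 - 5x^3 + (2/3)x + 5/2
D^2 f = -252x^5 - 15x^2 + 2/3
matching coefficients of g against c_0 f + c_1 Df + … from the top degree down determines the c_i
solution: c_0 = 4, c_1 = 4, c_2 = 2


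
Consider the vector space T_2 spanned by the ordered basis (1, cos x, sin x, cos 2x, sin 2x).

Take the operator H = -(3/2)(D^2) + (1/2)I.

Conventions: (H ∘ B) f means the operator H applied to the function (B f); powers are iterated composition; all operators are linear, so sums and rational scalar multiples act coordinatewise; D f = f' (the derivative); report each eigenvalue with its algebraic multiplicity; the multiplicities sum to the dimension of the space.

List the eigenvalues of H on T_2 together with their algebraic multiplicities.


image of 1: 1/2
image of cos x: 2cos x
image of sin x: 2sin x
image of cos 2x: (13/2)cos 2x
image of sin 2x: (13/2)sin 2x
the matrix is diagonal; its diagonal is (1/2, 2, 2, 13/2, 13/2)
for a triangular matrix the eigenvalues are the diagonal entries, with algebraic multiplicity their repetition count

λ = 1/2 (multiplicity 1), λ = 2 (multiplicity 2), λ = 13/2 (multiplicity 2)
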